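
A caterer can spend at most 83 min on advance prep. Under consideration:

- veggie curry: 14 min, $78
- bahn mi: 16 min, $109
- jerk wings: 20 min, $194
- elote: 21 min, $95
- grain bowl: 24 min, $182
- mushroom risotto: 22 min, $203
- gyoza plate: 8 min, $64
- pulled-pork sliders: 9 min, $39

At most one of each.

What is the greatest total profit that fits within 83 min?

688

A density-first pass picks jerk wings + grain bowl + mushroom risotto + gyoza plate + pulled-pork sliders — 682 at 83 min.
Replace gyoza plate and pulled-pork sliders with bahn mi: the trade gains 6 net, giving 688 at 82 min.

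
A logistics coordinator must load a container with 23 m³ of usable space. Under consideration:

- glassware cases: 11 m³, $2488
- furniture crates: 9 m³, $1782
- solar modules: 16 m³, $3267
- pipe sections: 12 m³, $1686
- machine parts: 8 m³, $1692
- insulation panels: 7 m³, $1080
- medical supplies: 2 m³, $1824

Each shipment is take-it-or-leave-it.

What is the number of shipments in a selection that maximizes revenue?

Best achievable revenue is 6094.
glassware cases + furniture crates + medical supplies hits 6094 at 22 m³.
Any selection reaching 6094 contains exactly 3 shipments.

3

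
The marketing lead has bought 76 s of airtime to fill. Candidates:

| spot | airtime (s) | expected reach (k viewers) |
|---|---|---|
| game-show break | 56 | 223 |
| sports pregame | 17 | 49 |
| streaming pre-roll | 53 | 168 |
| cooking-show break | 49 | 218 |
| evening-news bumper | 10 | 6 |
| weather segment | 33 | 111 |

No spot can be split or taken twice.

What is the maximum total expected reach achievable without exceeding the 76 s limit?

273

The ratio ordering already packs tightly: sports pregame + cooking-show break + evening-news bumper, 76 s, 273.
Runner-up game-show break + sports pregame tops out at 272.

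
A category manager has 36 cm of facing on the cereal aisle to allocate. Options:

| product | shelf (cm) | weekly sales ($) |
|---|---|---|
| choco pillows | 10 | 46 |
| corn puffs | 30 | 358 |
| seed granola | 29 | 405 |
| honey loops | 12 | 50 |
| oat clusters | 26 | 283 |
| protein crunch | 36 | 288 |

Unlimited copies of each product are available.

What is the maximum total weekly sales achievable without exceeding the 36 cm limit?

405

Density check — seed granola 13.97, corn puffs 11.93, oat clusters 10.88, protein crunch 8.00 are the best per cm.
Taking seed granola: 29 cm used, 405 in weekly sales.
The spare 7 cm is too small for any remaining product, and no exchange beats 405.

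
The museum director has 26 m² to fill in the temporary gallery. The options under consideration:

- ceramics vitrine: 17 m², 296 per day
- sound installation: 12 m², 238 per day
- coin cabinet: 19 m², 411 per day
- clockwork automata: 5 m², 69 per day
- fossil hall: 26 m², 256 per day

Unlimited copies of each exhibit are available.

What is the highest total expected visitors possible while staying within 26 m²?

The ratio ordering already packs tightly: coin cabinet + clockwork automata, 24 m², 480.

480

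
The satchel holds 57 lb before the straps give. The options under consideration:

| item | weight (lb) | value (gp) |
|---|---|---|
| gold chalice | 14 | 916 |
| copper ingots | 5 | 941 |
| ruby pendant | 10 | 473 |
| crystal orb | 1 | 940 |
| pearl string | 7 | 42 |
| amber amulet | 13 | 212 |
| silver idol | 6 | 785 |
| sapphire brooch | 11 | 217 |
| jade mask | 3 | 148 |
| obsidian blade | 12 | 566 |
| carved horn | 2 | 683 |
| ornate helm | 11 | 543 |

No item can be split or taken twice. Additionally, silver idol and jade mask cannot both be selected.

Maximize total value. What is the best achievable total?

5374

Ranking by ratio (value/lb): crystal orb 940.00, carved horn 341.50, copper ingots 188.20.
Taking gold chalice + copper ingots + crystal orb + silver idol + obsidian blade + carved horn + ornate helm: 51 lb used, 5374 in value.
Every other selection either busts 57 lb or breaks a pairing rule or fails to beat 5374.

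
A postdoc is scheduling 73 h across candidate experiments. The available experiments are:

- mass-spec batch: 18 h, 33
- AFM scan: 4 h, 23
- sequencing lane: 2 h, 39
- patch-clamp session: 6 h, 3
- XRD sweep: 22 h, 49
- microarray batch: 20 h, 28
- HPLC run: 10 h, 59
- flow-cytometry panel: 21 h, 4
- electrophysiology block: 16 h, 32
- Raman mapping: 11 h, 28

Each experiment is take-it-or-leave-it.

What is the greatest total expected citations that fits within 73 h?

235

Ranking by ratio (expected citations/h): sequencing lane 19.50, HPLC run 5.90, AFM scan 5.75.
Taking the top-ratio experiments first gives AFM scan + sequencing lane + patch-clamp session + XRD sweep + HPLC run + electrophysiology block + Raman mapping for 233 (71 h).
Replace patch-clamp session and Raman mapping with mass-spec batch: the trade gains 2 net, giving 235 at 72 h.
That's the maximum — no swap from here does better than 235.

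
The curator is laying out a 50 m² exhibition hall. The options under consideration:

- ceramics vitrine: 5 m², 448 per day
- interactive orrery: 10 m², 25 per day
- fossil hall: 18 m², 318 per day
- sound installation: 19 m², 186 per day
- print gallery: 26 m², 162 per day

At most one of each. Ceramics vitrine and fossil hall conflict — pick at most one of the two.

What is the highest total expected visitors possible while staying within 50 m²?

Taking ceramics vitrine + sound installation + print gallery: 50 m² used, 796 in expected visitors.
Every other selection either busts 50 m² or breaks a pairing rule or fails to beat 796.

796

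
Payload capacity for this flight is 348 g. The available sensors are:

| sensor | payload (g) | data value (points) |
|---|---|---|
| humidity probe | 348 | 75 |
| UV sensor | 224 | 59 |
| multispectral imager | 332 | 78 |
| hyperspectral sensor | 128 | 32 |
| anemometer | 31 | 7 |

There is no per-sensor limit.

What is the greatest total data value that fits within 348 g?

Best packing: UV sensor + 4×anemometer — 348 g, 87 total.
No other feasible combination exceeds 87.

87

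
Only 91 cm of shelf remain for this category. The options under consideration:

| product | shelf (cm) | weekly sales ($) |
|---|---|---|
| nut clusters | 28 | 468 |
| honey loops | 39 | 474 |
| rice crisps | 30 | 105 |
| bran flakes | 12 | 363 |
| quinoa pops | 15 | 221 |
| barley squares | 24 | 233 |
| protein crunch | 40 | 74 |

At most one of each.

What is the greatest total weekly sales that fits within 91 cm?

Ranking by ratio (weekly sales/cm): bran flakes 30.25, nut clusters 16.71, quinoa pops 14.73.
The ratio heuristic lands on nut clusters + bran flakes + quinoa pops + barley squares (1285) but leaves 12 cm idle.
Replace quinoa pops and barley squares with honey loops: the trade gains 20 net, giving 1305 at 79 cm.

1305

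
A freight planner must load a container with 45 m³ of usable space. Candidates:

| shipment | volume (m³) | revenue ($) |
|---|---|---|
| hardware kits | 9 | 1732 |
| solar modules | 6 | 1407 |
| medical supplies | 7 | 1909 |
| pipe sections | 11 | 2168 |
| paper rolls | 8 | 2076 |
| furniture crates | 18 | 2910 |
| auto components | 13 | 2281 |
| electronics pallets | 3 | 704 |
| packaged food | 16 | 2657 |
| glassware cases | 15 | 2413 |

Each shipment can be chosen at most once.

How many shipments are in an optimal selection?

The maximum revenue within 45 m³ is 9996.
For example hardware kits + solar modules + medical supplies + pipe sections + paper rolls + electronics pallets achieves it, using 44 m³.
Every optimal selection uses 6 shipments.

6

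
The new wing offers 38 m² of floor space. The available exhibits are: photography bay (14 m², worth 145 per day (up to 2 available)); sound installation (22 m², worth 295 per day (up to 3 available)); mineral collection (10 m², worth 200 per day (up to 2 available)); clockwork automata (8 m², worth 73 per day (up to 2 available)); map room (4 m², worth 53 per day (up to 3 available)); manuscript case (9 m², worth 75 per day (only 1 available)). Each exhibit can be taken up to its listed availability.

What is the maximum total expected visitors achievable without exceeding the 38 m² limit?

598

Filling by ratio: 2×mineral collection + 3×map room for 559, with 6 m² left unused.
Replace 2×map room with photography bay: the trade gains 39 net, giving 598 at 38 m².
Every other selection either busts 38 m² or exceeds an availability limit or fails to beat 598.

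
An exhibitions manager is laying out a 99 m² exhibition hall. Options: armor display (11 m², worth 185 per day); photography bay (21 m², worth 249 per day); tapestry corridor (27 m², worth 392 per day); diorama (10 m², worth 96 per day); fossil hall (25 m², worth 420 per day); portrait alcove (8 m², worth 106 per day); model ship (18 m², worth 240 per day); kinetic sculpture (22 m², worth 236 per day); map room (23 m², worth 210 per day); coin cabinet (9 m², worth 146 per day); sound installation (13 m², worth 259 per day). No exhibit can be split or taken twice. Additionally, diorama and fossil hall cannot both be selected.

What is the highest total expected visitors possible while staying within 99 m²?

1508

By expected visitors per m²: sound installation 19.92, armor display 16.82, fossil hall 16.80 lead.
Armor display + tapestry corridor + fossil hall + portrait alcove + coin cabinet + sound installation uses 93 of the 99 m² and totals 1508.
Runner-up armor display + photography bay + tapestry corridor + fossil hall + sound installation tops out at 1505.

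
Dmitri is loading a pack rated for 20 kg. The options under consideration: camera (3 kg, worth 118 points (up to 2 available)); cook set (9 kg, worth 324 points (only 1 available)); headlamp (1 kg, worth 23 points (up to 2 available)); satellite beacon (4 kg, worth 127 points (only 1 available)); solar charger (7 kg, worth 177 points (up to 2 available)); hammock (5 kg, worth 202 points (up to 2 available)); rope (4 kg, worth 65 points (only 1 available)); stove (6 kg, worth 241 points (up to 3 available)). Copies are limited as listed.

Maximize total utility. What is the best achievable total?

A density-first pass picks camera + headlamp + 2×hammock + stove — 786 at 20 kg.
Replace headlamp and hammock with stove: the trade gains 16 net, giving 802 at 20 kg.
Every other selection either busts 20 kg or exceeds an availability limit or fails to beat 802.

802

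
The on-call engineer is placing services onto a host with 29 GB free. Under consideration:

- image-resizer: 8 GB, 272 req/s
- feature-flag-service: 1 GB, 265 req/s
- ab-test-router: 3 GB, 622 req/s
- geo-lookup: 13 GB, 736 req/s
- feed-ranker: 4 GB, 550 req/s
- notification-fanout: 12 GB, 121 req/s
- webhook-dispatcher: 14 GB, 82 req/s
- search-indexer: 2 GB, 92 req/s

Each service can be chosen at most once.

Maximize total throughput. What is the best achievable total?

The ratio heuristic lands on feature-flag-service + ab-test-router + geo-lookup + feed-ranker + search-indexer (2265) but leaves 6 GB idle.
Replace search-indexer with image-resizer: the trade gains 180 net, giving 2445 at 29 GB.
Every other selection either busts 29 GB or fails to beat 2445.

2445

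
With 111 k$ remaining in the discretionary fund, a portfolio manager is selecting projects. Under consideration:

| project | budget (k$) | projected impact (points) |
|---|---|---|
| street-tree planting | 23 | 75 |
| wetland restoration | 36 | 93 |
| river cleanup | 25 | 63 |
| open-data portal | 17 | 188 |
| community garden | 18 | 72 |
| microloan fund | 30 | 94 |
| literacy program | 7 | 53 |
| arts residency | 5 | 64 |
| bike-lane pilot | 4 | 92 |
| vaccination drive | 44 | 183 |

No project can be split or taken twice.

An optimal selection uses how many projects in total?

Optimal total is 674.
For example street-tree planting + open-data portal + community garden + arts residency + bike-lane pilot + vaccination drive achieves it, using 111 k$.
Any selection reaching 674 contains exactly 6 projects.

6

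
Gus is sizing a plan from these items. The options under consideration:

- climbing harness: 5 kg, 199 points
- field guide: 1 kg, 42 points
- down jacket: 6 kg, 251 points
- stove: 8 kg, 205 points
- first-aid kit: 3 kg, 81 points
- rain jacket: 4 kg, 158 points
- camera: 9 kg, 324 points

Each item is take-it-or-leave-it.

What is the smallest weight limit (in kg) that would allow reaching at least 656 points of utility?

Minimise kg subject to total utility ≥ 656.
Taking climbing harness + down jacket + first-aid kit + rain jacket gives 689 (≥ 656) for 18 kg.
Any bundle with less than 18 kg falls short of 656.

18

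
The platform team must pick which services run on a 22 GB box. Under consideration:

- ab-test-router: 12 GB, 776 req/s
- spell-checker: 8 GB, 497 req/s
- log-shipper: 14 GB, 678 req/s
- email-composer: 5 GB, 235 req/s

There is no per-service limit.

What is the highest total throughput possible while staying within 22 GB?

1273

Taking ab-test-router + spell-checker: 20 GB used, 1273 in throughput.
That's the maximum — no swap from here does better than 1273.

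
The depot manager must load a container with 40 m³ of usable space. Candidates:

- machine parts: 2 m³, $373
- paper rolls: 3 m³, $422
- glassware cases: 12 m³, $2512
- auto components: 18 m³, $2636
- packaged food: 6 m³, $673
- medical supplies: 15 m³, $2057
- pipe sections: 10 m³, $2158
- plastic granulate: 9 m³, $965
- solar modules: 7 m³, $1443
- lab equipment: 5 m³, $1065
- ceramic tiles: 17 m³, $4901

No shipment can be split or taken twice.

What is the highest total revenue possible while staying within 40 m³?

Density check — ceramic tiles 288.29, pipe sections 215.80, lab equipment 213.00 are the best per m³.
The ratio heuristic lands on pipe sections + solar modules + lab equipment + ceramic tiles (9567) but leaves 1 m³ idle.
The 12 m³ tied up in solar modules and lab equipment is better spent on glassware cases — total rises to 9571 (39 m³).

9571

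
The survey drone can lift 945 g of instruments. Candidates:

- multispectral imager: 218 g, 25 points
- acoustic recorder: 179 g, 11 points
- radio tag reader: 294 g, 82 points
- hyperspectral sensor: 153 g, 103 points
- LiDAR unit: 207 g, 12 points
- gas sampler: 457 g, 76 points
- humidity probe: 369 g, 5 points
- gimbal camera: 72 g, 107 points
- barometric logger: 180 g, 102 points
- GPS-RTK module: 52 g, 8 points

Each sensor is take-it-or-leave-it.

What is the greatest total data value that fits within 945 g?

419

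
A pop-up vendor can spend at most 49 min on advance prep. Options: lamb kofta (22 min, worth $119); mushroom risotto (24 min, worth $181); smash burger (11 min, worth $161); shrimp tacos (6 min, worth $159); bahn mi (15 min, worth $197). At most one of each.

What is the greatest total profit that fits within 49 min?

By profit per min: shrimp tacos 26.50, smash burger 14.64, bahn mi 13.13 lead.
The ratio heuristic lands on smash burger + shrimp tacos + bahn mi (517) but leaves 17 min idle.
The 11 min tied up in smash burger is better spent on mushroom risotto — total rises to 537 (45 min).
Next best is smash burger + shrimp tacos + bahn mi at 517 (32 min) — short by 20.

537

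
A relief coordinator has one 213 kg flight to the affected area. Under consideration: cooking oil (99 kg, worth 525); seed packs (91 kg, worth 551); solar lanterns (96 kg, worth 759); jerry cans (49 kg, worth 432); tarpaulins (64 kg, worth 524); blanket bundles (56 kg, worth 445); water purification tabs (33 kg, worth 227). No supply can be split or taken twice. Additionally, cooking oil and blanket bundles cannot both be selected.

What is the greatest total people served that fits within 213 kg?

1715

Greedy by ratio would take jerry cans + tarpaulins + blanket bundles + water purification tabs: 202 kg used, total 1628.
The 89 kg tied up in blanket bundles and water purification tabs is better spent on solar lanterns — total rises to 1715 (209 kg).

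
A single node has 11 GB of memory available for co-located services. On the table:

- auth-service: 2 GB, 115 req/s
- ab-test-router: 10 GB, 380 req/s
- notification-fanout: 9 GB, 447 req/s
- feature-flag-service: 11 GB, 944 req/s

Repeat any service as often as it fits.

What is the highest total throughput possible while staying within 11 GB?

By throughput per GB: feature-flag-service 85.82, auth-service 57.50, notification-fanout 49.67, ab-test-router 38.00 lead.
Taking feature-flag-service: 11 GB used, 944 in throughput.
Every other selection either busts 11 GB or fails to beat 944.

944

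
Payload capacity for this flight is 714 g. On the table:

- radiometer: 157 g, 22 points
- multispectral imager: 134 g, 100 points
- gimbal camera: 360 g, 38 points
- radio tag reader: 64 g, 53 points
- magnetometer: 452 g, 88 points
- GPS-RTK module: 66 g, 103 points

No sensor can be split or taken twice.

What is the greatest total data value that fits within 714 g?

294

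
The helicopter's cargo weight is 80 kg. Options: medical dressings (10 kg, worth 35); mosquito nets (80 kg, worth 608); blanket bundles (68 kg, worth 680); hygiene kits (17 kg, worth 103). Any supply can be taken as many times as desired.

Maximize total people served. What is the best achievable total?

Best packing: medical dressings + blanket bundles — 78 kg, 715 total.
That's the maximum — no swap from here does better than 715.

715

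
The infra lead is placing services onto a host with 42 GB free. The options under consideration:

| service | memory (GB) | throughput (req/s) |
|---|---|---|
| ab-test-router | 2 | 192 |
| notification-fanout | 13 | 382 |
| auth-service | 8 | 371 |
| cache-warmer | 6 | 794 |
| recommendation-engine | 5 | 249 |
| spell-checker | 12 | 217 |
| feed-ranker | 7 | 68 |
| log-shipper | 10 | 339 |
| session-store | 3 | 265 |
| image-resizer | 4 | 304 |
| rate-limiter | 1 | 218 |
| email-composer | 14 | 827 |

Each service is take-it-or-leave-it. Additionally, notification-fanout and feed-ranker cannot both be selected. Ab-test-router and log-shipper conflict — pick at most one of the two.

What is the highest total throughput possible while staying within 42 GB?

3028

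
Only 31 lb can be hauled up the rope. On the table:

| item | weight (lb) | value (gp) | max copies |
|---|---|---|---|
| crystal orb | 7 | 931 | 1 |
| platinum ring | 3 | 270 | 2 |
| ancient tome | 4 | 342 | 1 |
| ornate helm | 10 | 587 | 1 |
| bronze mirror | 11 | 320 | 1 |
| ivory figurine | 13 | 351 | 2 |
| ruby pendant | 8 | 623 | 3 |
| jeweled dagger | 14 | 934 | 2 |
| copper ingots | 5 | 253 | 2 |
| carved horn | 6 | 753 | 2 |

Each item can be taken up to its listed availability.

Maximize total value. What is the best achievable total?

By value per lb: crystal orb 133.00, carved horn 125.50, platinum ring 90.00 lead.
Taking the top-ratio items first gives crystal orb + 2×platinum ring + ancient tome + 2×carved horn for 3319 (29 lb).
The 6 lb tied up in 2×platinum ring is better spent on ruby pendant — total rises to 3402 (31 lb).
Every other selection either busts 31 lb or exceeds an availability limit or fails to beat 3402.

3402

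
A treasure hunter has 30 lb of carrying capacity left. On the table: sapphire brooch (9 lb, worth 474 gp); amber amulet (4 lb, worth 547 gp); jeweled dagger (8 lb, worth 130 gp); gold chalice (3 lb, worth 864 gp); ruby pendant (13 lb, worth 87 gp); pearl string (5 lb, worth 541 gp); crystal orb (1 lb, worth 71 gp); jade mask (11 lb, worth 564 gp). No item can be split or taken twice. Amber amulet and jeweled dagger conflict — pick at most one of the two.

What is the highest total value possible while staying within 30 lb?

Ranking by ratio (value/lb): gold chalice 288.00, amber amulet 136.75, pearl string 108.20.
Amber amulet + gold chalice + pearl string + crystal orb + jade mask uses 24 of the 30 lb and totals 2587.
That's the maximum — no feasible swap from here does better than 2587.

2587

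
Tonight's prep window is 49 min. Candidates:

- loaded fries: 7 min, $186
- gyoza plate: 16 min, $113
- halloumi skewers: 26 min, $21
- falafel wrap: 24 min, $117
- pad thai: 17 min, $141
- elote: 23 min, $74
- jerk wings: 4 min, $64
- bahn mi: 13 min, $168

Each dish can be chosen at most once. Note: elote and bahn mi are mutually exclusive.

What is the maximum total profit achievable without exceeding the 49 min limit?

Loaded fries + pad thai + jerk wings + bahn mi uses 41 of the 49 min and totals 559.
The closest alternative, loaded fries + falafel wrap + jerk wings + bahn mi, reaches only 535.

559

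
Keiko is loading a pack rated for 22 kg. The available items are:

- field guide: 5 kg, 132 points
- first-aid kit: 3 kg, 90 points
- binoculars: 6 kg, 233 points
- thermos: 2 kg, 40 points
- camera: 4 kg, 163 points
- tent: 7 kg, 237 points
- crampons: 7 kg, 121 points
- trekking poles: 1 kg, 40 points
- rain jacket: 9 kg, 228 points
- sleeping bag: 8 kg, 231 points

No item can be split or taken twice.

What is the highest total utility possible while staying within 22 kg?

765

A density-first pass picks first-aid kit + binoculars + camera + tent + trekking poles — 763 at 21 kg.
The 4 kg tied up in first-aid kit and trekking poles is better spent on field guide — total rises to 765 (22 kg).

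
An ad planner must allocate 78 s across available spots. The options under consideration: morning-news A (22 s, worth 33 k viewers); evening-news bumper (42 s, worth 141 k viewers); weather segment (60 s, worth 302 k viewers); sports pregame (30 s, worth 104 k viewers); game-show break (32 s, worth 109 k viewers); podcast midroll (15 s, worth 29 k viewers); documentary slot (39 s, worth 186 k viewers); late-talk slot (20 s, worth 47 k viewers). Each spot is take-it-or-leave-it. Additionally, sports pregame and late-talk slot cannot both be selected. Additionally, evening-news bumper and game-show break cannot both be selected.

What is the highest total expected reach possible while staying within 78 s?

331

By expected reach per s: weather segment 5.03, documentary slot 4.77, sports pregame 3.47, game-show break 3.41 lead.
Taking weather segment + podcast midroll: 75 s used, 331 in expected reach.
No other feasible combination exceeds 331.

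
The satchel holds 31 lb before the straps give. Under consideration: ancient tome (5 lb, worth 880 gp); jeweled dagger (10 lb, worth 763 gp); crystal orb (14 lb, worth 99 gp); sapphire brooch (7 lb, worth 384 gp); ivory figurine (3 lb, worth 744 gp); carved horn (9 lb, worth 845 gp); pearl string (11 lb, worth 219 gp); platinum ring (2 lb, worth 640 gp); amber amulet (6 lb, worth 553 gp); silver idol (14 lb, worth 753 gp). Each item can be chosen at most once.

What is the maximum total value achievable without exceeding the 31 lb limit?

3872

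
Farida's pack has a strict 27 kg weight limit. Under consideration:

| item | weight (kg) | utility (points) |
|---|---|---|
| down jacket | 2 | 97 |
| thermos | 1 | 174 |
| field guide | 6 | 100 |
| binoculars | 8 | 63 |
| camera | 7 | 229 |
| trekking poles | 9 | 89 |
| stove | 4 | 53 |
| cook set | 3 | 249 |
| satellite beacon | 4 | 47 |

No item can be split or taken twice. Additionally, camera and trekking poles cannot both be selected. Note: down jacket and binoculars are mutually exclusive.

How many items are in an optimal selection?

7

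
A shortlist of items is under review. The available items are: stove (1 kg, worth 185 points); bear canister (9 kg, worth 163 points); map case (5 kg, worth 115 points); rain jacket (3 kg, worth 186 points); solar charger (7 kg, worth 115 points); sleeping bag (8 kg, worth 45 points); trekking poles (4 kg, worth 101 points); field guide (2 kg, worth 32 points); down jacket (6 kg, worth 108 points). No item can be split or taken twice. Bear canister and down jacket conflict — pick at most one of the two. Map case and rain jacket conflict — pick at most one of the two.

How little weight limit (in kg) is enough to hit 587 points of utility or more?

15

Need the lightest bundle worth ≥ 587.
Taking stove + rain jacket + solar charger + trekking poles gives 587 (≥ 587) for 15 kg.
Any bundle with less than 15 kg falls short of 587.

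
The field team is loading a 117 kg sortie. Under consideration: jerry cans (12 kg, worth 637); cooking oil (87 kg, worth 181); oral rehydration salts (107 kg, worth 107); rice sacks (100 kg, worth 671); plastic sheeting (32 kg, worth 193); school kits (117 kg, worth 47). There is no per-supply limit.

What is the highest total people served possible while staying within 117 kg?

Best packing: 9×jerry cans — 108 kg, 5733 total.
Every other selection either busts 117 kg or fails to beat 5733.

5733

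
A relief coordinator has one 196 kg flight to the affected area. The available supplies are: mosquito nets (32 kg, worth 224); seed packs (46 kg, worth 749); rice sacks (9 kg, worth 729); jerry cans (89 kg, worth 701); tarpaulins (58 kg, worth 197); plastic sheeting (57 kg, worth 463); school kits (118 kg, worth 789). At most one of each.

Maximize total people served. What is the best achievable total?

2403

Greedy by ratio would take mosquito nets + seed packs + rice sacks + plastic sheeting: 144 kg used, total 2165.
Replace plastic sheeting with jerry cans: the trade gains 238 net, giving 2403 at 176 kg.
No other feasible combination exceeds 2403.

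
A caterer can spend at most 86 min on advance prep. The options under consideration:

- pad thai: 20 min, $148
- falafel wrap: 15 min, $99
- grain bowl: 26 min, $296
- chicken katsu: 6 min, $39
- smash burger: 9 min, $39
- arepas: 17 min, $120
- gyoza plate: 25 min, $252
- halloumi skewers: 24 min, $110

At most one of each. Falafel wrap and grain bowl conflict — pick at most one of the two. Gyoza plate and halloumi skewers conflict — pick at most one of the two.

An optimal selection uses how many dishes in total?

The maximum profit within 86 min is 774.
For example pad thai + grain bowl + chicken katsu + smash burger + gyoza plate achieves it, using 86 min.
Every optimal selection uses 5 dishes.

5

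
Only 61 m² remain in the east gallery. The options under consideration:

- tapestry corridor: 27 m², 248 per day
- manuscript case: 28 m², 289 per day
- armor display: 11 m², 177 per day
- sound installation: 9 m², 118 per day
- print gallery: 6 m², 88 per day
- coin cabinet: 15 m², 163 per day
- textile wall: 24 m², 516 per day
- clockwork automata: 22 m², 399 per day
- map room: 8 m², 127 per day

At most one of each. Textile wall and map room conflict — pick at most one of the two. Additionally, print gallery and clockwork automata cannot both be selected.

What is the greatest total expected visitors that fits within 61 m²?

1092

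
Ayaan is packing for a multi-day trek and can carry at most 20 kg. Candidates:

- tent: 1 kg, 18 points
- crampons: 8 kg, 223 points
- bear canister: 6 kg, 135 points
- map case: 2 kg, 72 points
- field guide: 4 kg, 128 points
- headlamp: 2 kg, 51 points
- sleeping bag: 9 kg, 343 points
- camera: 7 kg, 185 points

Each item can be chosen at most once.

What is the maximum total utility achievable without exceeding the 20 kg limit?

656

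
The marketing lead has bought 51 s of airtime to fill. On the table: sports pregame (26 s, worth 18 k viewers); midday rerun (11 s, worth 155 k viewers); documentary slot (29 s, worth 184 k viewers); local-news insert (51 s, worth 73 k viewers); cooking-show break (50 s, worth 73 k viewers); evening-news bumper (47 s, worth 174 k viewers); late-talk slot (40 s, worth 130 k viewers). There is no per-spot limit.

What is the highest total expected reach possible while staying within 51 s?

620

By expected reach per s: midday rerun 14.09, documentary slot 6.34, evening-news bumper 3.70 lead.
The ratio ordering already packs tightly: 4×midday rerun, 44 s, 620.
Nothing else within 51 s beats 620.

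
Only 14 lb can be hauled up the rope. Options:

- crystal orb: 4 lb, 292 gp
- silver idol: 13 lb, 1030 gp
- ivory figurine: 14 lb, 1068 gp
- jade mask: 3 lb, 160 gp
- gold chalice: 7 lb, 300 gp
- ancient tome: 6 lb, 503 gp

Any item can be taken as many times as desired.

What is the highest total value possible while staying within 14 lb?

Density check — ancient tome 83.83, silver idol 79.23, ivory figurine 76.29, crystal orb 73.00 are the best per lb.
Greedy by ratio would take 2×ancient tome: 12 lb used, total 1006.
The 6 lb tied up in ancient tome is better spent on 2×crystal orb — total rises to 1087 (14 lb).
Every other selection either busts 14 lb or fails to beat 1087.

1087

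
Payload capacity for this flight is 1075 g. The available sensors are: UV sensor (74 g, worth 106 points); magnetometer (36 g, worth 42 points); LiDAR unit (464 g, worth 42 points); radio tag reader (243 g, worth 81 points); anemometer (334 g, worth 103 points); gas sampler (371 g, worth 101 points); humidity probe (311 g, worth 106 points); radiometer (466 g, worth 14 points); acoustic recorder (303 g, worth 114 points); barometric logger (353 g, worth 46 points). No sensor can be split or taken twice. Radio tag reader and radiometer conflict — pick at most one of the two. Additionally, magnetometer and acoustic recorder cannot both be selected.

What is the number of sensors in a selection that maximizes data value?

5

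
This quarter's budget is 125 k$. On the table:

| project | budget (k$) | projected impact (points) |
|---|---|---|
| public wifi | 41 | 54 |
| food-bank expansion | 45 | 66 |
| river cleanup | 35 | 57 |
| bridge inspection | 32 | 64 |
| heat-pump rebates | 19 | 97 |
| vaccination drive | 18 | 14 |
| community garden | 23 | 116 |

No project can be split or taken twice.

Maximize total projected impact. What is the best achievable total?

343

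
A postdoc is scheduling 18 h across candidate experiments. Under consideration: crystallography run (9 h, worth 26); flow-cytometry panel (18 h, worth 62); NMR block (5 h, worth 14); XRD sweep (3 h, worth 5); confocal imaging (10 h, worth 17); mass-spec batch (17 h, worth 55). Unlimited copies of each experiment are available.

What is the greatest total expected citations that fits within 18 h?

62

By expected citations per h: flow-cytometry panel 3.44, mass-spec batch 3.24, crystallography run 2.89 lead.
The ratio ordering already packs tightly: flow-cytometry panel, 18 h, 62.
Nothing else within 18 h beats 62.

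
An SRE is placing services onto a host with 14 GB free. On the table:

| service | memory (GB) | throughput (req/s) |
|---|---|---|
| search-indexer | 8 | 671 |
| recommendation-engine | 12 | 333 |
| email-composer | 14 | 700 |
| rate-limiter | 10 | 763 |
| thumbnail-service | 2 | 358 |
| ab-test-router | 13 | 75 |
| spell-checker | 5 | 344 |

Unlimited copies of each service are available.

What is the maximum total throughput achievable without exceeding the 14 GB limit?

2506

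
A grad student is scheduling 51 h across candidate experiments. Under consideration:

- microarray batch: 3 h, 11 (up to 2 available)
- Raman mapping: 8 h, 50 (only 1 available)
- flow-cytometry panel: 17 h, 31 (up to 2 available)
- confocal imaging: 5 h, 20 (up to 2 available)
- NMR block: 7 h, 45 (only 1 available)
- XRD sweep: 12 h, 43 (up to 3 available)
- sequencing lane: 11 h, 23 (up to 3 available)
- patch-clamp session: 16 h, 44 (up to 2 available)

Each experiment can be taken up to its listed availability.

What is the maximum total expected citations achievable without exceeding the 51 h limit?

Density check — NMR block 6.43, Raman mapping 6.25, confocal imaging 4.00, microarray batch 3.67 are the best per h.
The ratio heuristic lands on 2×microarray batch + Raman mapping + 2×confocal imaging + NMR block + XRD sweep (200) but leaves 8 h idle.
Replace 2×microarray batch and 2×confocal imaging with 2×XRD sweep: the trade gains 24 net, giving 224 at 51 h.

224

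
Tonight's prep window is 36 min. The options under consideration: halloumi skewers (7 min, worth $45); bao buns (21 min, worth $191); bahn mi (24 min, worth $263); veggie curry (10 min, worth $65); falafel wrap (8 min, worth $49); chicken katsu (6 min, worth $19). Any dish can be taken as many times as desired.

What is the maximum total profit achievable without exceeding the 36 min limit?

By profit per min: bahn mi 10.96, bao buns 9.10, veggie curry 6.50 lead.
The ratio ordering already packs tightly: bahn mi + veggie curry, 34 min, 328.

328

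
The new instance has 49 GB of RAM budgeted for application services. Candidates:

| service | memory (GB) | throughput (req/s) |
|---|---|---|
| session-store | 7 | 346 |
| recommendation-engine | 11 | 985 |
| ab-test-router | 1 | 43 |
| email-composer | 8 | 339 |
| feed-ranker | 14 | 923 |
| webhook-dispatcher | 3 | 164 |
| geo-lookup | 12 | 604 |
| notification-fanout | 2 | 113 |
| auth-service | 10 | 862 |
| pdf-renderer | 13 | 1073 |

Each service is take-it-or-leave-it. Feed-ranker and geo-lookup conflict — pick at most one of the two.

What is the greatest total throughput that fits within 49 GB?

Recommendation-engine + ab-test-router + feed-ranker + auth-service + pdf-renderer uses 49 of the 49 GB and totals 3886.
Next best is recommendation-engine + feed-ranker + auth-service + pdf-renderer at 3843 (48 GB) — short by 43.

3886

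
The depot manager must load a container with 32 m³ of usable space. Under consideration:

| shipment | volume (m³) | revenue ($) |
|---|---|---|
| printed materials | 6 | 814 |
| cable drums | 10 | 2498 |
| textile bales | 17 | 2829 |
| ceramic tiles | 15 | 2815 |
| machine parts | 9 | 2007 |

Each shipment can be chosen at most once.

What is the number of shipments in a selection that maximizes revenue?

3

The maximum revenue within 32 m³ is 6127.
For example printed materials + cable drums + ceramic tiles achieves it, using 31 m³.
All optima have 3 shipments.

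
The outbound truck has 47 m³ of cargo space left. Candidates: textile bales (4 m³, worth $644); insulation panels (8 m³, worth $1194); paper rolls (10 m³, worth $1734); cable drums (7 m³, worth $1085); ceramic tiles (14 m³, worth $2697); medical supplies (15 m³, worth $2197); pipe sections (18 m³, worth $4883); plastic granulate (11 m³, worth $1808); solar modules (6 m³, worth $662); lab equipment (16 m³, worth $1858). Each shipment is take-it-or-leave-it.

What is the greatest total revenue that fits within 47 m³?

Greedy by ratio would take textile bales + paper rolls + ceramic tiles + pipe sections: 46 m³ used, total 9958.
Dropping paper rolls frees 10 m³; slotting in plastic granulate (11 m³) lifts the total to 10032 at 47 m³.
Nothing else within 47 m³ beats 10032.

10032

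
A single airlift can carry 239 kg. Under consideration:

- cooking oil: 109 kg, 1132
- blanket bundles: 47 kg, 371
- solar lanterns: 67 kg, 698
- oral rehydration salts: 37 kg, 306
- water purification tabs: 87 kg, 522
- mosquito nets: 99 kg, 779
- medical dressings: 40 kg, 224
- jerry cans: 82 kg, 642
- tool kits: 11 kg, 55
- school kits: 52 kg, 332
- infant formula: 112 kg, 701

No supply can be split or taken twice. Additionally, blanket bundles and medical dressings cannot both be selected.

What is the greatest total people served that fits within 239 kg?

2256

Filling by ratio: cooking oil + solar lanterns + oral rehydration salts + tool kits for 2191, with 15 kg left unused.
Dropping oral rehydration salts frees 37 kg; slotting in blanket bundles (47 kg) lifts the total to 2256 at 234 kg.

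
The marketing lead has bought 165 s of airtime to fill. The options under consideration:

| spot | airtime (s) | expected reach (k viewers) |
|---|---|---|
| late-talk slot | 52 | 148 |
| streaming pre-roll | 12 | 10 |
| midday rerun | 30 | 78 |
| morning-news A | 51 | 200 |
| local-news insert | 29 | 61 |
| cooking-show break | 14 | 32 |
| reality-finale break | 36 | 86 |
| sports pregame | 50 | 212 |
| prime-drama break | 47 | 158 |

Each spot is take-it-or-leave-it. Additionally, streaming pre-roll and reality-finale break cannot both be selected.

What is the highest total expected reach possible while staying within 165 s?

602

Ranking by ratio (expected reach/s): sports pregame 4.24, morning-news A 3.92, prime-drama break 3.36.
Morning-news A + cooking-show break + sports pregame + prime-drama break uses 162 of the 165 s and totals 602.
Runner-up streaming pre-roll + morning-news A + sports pregame + prime-drama break tops out at 580.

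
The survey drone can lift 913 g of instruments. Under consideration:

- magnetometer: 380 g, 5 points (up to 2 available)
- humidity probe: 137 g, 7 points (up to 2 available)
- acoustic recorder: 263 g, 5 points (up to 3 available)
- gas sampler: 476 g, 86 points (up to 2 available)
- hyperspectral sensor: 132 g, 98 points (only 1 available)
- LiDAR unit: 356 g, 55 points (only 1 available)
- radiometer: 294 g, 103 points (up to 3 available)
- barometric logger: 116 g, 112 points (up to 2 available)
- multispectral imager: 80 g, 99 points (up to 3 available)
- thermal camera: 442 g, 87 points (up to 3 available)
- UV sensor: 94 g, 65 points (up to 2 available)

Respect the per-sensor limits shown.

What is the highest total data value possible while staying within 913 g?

749

By data value per g: multispectral imager 1.24, barometric logger 0.97, hyperspectral sensor 0.74 lead.
Hyperspectral sensor + 2×barometric logger + 3×multispectral imager + 2×UV sensor uses 792 of the 913 g and totals 749.
Nothing else within 913 g beats 749.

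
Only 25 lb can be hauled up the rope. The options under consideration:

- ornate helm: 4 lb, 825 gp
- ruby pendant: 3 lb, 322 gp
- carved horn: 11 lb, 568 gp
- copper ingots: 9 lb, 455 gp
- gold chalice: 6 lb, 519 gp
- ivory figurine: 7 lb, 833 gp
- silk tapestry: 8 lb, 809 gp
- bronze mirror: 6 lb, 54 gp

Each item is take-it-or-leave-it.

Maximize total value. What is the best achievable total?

2986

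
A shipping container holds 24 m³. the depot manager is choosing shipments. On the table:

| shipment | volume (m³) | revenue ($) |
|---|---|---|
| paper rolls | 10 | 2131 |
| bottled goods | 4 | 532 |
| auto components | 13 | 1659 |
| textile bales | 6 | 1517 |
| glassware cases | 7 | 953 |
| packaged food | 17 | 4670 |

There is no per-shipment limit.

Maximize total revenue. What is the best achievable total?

6187

The ratio ordering already packs tightly: textile bales + packaged food, 23 m³, 6187.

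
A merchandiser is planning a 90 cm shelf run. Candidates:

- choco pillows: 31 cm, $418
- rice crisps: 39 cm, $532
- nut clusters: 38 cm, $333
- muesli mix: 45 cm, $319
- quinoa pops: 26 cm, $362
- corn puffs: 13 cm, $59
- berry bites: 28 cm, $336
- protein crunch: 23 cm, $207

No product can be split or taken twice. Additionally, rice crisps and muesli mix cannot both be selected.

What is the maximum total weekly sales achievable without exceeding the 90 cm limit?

1116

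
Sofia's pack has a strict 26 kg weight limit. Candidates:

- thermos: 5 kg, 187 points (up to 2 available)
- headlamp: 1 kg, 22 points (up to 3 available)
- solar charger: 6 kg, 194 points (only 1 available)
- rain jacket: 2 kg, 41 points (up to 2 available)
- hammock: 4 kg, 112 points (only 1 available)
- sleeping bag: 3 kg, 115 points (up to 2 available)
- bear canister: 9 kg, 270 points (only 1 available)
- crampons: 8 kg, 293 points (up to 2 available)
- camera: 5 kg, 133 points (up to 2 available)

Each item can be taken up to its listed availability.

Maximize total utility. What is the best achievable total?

960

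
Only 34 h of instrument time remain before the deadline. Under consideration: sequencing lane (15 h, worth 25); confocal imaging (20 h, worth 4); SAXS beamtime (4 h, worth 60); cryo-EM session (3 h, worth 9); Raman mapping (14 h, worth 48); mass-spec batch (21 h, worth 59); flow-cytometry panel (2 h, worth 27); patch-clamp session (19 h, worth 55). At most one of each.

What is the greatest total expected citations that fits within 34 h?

The ratio heuristic lands on SAXS beamtime + cryo-EM session + Raman mapping + flow-cytometry panel (144) but leaves 11 h idle.
Dropping Raman mapping frees 14 h; slotting in mass-spec batch (21 h) lifts the total to 155 at 30 h.
An exhaustive check of the 256 subsets confirms 155.

155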